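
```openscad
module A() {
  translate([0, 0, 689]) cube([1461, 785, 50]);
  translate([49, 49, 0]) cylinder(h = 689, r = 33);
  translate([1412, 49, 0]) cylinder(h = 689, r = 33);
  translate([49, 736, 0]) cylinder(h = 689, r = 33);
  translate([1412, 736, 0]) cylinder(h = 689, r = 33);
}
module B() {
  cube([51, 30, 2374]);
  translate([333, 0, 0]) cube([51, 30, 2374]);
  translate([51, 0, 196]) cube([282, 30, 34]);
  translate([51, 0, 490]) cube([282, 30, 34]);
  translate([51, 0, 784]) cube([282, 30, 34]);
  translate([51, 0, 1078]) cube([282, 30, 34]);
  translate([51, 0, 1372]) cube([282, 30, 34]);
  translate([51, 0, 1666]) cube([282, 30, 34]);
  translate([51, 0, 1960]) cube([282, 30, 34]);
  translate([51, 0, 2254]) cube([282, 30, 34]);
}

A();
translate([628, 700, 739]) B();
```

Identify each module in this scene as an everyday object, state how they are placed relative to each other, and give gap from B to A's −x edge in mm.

The ladder's min-x is at 628; the table's min-x is 0; gap = 628 mm.

A is a table. B is a ladder. The ladder is on top of the table. The gap from the ladder to the table's −x edge is 628 mm.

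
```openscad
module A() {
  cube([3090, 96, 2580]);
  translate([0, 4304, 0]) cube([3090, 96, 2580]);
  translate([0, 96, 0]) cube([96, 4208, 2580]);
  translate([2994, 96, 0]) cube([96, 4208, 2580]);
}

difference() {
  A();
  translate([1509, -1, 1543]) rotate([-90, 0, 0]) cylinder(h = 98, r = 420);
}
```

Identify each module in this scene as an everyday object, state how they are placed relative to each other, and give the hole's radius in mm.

The subtracted cylinder has r = 420 mm.

A is a house frame. The house frame has a circular hole through its front wall. The hole's radius is 420 mm.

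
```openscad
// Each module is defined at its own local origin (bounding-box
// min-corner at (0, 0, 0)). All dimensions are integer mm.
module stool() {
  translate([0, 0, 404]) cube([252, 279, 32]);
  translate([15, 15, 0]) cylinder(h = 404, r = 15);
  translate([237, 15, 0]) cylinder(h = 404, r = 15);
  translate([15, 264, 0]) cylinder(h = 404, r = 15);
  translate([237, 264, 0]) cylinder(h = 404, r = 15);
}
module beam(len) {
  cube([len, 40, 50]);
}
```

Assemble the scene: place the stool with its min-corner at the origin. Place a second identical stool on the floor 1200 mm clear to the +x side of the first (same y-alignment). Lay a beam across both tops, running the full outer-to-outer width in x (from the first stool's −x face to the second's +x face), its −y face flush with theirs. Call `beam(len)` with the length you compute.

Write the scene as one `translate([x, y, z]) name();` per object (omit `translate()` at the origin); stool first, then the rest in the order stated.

stool();
translate([1452, 0, 0]) stool();
translate([0, 0, 436]) beam(1704);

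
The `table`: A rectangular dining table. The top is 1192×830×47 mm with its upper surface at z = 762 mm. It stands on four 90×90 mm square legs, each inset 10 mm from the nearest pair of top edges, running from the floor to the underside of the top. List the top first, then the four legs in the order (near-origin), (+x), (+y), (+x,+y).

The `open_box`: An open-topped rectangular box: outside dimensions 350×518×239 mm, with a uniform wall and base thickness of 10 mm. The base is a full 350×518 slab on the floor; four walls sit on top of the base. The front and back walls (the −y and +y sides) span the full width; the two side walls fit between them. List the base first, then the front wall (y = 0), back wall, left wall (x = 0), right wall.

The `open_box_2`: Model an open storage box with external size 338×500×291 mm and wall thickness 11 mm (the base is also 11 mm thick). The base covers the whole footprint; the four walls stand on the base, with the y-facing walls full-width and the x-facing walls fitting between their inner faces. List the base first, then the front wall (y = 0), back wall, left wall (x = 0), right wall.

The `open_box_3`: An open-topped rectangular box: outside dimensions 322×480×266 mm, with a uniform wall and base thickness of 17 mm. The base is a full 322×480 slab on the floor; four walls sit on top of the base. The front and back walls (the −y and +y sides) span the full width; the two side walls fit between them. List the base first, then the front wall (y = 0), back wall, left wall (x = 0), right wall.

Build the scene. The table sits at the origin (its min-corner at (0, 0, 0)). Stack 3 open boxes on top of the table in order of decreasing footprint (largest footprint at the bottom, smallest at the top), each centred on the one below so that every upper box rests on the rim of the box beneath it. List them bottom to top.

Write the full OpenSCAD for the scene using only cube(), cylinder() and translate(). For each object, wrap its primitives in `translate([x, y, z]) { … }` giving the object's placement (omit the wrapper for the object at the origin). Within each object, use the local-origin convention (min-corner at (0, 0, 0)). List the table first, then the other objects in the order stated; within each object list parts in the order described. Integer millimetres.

translate([0, 0, 715]) cube([1192, 830, 47]);
translate([10, 10, 0]) cube([90, 90, 715]);
translate([1092, 10, 0]) cube([90, 90, 715]);
translate([10, 730, 0]) cube([90, 90, 715]);
translate([1092, 730, 0]) cube([90, 90, 715]);
translate([421, 156, 762]) {
  cube([350, 518, 10]);
  translate([0, 0, 10]) cube([350, 10, 229]);
  translate([0, 508, 10]) cube([350, 10, 229]);
  translate([0, 10, 10]) cube([10, 498, 229]);
  translate([340, 10, 10]) cube([10, 498, 229]);
}
translate([427, 165, 1001]) {
  cube([338, 500, 11]);
  translate([0, 0, 11]) cube([338, 11, 280]);
  translate([0, 489, 11]) cube([338, 11, 280]);
  translate([0, 11, 11]) cube([11, 478, 280]);
  translate([327, 11, 11]) cube([11, 478, 280]);
}
translate([435, 175, 1292]) {
  cube([322, 480, 17]);
  translate([0, 0, 17]) cube([322, 17, 249]);
  translate([0, 463, 17]) cube([322, 17, 249]);
  translate([0, 17, 17]) cube([17, 446, 249]);
  translate([305, 17, 17]) cube([17, 446, 249]);
}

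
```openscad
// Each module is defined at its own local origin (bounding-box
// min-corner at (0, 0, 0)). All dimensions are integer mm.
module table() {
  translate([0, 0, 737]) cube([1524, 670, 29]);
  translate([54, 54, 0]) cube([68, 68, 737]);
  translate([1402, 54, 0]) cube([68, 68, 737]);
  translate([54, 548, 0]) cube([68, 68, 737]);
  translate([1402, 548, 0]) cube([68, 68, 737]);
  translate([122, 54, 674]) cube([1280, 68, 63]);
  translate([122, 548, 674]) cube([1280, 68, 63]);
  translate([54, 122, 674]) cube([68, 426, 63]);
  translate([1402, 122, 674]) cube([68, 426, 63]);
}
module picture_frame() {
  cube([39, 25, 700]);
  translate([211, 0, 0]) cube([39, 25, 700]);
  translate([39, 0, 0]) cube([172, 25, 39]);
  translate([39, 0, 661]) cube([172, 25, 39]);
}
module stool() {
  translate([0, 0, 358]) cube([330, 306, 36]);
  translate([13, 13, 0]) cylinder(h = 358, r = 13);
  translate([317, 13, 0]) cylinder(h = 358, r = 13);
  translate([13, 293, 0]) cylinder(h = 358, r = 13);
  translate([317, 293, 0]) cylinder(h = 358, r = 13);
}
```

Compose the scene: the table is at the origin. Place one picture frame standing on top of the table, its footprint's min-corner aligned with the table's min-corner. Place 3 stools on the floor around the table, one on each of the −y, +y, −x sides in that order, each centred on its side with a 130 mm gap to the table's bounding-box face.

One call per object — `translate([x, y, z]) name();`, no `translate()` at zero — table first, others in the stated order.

table();
translate([0, 0, 766]) picture_frame();
translate([597, -436, 0]) stool();
translate([597, 800, 0]) stool();
translate([-460, 182, 0]) stool();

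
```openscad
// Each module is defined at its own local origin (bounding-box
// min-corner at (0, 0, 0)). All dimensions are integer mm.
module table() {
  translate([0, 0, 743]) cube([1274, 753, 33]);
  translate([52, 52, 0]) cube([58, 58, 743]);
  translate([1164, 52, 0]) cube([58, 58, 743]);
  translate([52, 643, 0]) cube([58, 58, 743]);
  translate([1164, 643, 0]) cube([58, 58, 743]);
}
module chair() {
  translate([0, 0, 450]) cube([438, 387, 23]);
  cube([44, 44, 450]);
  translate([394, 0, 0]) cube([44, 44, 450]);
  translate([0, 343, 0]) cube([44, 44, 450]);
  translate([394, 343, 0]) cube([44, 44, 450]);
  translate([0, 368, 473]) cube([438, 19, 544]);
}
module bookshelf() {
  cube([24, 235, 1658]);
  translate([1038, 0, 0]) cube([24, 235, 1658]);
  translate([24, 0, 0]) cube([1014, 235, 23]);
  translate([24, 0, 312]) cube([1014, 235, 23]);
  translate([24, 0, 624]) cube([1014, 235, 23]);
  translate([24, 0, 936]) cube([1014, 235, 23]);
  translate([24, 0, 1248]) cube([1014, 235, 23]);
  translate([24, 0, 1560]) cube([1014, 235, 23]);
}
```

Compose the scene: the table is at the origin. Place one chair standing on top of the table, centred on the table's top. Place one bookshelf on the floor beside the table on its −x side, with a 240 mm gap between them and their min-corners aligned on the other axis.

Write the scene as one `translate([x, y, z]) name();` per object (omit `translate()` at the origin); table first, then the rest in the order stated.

table();
translate([418, 183, 776]) chair();
translate([-1302, 0, 0]) bookshelf();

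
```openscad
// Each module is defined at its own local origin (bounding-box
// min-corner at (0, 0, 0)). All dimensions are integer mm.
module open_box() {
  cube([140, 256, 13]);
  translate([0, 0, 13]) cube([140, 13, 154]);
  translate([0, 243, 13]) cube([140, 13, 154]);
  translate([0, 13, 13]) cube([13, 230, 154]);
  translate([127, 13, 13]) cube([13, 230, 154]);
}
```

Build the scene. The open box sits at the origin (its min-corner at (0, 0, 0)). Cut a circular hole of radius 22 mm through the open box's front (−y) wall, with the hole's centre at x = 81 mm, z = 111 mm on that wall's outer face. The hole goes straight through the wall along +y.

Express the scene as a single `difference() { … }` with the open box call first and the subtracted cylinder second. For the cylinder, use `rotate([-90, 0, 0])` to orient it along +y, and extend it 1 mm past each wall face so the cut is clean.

difference() {
  open_box();
  translate([81, -1, 111]) rotate([-90, 0, 0]) cylinder(h = 15, r = 22);
}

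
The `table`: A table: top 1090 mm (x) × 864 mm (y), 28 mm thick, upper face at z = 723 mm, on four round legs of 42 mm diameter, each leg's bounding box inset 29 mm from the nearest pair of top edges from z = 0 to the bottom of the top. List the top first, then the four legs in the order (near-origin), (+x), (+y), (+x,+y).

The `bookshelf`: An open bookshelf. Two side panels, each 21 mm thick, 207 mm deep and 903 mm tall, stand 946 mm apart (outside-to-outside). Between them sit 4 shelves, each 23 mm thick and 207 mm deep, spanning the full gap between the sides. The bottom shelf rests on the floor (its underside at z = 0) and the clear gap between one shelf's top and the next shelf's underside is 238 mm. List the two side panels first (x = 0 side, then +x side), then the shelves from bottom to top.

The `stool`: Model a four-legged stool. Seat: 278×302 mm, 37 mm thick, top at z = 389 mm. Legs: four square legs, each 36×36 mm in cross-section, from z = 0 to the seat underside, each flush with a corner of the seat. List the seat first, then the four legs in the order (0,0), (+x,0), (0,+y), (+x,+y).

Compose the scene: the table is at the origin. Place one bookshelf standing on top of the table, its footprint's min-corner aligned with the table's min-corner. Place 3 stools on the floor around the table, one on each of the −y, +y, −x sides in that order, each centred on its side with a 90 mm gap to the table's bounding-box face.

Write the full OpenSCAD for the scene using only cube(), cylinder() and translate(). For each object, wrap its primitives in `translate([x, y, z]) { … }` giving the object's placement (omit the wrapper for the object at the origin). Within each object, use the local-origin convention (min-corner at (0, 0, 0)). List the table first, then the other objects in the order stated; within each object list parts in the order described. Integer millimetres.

translate([0, 0, 695]) cube([1090, 864, 28]);
translate([50, 50, 0]) cylinder(h = 695, r = 21);
translate([1040, 50, 0]) cylinder(h = 695, r = 21);
translate([50, 814, 0]) cylinder(h = 695, r = 21);
translate([1040, 814, 0]) cylinder(h = 695, r = 21);
translate([0, 0, 723]) {
  cube([21, 207, 903]);
  translate([925, 0, 0]) cube([21, 207, 903]);
  translate([21, 0, 0]) cube([904, 207, 23]);
  translate([21, 0, 261]) cube([904, 207, 23]);
  translate([21, 0, 522]) cube([904, 207, 23]);
  translate([21, 0, 783]) cube([904, 207, 23]);
}
translate([406, -392, 0]) {
  translate([0, 0, 352]) cube([278, 302, 37]);
  cube([36, 36, 352]);
  translate([242, 0, 0]) cube([36, 36, 352]);
  translate([0, 266, 0]) cube([36, 36, 352]);
  translate([242, 266, 0]) cube([36, 36, 352]);
}
translate([406, 954, 0]) {
  translate([0, 0, 352]) cube([278, 302, 37]);
  cube([36, 36, 352]);
  translate([242, 0, 0]) cube([36, 36, 352]);
  translate([0, 266, 0]) cube([36, 36, 352]);
  translate([242, 266, 0]) cube([36, 36, 352]);
}
translate([-368, 281, 0]) {
  translate([0, 0, 352]) cube([278, 302, 37]);
  cube([36, 36, 352]);
  translate([242, 0, 0]) cube([36, 36, 352]);
  translate([0, 266, 0]) cube([36, 36, 352]);
  translate([242, 266, 0]) cube([36, 36, 352]);
}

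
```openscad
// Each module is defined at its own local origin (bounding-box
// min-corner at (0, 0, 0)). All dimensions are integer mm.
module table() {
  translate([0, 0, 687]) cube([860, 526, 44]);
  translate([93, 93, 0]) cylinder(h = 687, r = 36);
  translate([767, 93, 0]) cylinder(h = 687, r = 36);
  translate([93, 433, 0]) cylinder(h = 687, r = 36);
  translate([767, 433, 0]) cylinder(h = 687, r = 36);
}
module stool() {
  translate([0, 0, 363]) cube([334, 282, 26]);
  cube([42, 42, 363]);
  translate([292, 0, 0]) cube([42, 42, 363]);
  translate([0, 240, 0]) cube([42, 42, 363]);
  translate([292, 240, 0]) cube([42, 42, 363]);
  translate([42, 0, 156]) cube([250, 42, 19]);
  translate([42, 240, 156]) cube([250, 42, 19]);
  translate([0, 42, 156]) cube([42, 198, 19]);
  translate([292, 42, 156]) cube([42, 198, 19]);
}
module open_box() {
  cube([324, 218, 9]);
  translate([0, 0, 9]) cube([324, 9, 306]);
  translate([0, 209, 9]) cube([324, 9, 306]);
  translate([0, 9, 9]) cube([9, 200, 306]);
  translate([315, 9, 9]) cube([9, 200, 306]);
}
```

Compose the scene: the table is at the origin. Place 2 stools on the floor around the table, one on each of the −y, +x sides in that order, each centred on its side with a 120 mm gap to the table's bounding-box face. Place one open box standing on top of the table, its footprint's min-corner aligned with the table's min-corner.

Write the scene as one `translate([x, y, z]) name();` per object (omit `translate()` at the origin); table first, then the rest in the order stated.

table();
translate([263, -402, 0]) stool();
translate([980, 122, 0]) stool();
translate([0, 0, 731]) open_box();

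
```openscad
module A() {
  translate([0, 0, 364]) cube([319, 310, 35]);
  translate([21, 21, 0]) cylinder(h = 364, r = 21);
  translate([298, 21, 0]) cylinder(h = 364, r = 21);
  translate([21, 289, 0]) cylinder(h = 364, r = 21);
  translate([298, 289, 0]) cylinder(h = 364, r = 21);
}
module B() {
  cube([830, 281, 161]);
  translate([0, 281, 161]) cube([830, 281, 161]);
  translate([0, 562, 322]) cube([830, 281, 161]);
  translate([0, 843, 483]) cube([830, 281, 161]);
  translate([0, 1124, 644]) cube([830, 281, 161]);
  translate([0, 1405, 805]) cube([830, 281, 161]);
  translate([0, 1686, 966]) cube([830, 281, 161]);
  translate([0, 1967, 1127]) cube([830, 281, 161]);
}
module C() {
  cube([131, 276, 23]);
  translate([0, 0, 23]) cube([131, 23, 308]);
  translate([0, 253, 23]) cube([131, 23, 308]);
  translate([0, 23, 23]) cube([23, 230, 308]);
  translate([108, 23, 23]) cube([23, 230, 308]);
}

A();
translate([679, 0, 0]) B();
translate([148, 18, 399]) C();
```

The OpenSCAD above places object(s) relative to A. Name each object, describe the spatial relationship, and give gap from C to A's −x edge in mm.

The open box's min-x is at 148; the stool's min-x is 0; gap = 148 mm.

A is a stool. B is a staircase. C is an open box. The staircase is on the floor beside the stool on its +x side. The open box is on top of the stool. The gap from the open box to the stool's −x edge is 148 mm.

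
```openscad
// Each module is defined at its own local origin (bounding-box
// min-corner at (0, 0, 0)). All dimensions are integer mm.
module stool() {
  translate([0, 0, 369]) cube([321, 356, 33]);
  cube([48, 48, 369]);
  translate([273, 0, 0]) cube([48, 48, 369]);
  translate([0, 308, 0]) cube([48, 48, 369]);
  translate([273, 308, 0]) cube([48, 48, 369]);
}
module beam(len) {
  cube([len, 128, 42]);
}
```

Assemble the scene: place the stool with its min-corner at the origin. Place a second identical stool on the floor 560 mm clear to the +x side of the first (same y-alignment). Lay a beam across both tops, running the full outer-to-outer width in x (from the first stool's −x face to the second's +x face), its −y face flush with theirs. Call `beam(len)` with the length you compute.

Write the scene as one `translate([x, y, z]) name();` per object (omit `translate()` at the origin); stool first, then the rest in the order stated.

stool();
translate([881, 0, 0]) stool();
translate([0, 0, 402]) beam(1202);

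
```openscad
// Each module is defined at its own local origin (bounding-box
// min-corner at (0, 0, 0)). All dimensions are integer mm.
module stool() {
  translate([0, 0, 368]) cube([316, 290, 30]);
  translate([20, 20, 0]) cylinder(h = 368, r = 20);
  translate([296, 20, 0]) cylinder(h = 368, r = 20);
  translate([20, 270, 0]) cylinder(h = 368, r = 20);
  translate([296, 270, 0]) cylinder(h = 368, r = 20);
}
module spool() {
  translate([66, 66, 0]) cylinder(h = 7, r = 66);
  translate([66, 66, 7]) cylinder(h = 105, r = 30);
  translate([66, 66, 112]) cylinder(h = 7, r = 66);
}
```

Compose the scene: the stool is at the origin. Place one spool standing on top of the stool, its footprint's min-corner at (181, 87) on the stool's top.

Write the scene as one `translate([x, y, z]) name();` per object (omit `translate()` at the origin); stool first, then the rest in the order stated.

stool();
translate([181, 87, 398]) spool();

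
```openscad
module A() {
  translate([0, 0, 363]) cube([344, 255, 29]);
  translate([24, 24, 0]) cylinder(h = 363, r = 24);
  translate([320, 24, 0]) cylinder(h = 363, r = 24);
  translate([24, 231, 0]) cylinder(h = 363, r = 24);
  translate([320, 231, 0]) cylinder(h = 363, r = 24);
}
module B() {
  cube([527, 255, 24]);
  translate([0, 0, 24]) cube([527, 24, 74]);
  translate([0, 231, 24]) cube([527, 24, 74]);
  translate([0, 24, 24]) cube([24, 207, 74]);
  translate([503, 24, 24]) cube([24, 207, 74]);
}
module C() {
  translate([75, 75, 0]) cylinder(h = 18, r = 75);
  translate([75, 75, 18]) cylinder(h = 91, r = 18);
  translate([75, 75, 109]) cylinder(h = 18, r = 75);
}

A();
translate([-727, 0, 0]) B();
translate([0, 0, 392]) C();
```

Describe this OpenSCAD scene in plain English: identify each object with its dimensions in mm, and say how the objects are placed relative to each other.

A is a four-legged stool. The seat is 344×255 mm, 29 mm thick, top at z = 392 mm. It stands on four round legs, each 48 mm in diameter, from z = 0 to the seat underside, each leg's axis is inset half a diameter from the nearest pair of seat edges (so the leg's bounding box is flush with the corner).

B is an open storage box with external size 527×255×98 mm and wall thickness 24 mm (the base is also 24 mm thick). The base covers the whole footprint; the four walls stand on the base, with the y-facing walls full-width and the x-facing walls fitting between their inner faces.

C is a spool: two coaxial disc flanges of radius 75 mm and thickness 18 mm, joined by a core cylinder of radius 18 mm and height 91 mm. The lower flange rests on z = 0 and the three cylinders share a vertical axis.

The open box is on the floor beside the stool on its −x side. The spool is on top of the stool.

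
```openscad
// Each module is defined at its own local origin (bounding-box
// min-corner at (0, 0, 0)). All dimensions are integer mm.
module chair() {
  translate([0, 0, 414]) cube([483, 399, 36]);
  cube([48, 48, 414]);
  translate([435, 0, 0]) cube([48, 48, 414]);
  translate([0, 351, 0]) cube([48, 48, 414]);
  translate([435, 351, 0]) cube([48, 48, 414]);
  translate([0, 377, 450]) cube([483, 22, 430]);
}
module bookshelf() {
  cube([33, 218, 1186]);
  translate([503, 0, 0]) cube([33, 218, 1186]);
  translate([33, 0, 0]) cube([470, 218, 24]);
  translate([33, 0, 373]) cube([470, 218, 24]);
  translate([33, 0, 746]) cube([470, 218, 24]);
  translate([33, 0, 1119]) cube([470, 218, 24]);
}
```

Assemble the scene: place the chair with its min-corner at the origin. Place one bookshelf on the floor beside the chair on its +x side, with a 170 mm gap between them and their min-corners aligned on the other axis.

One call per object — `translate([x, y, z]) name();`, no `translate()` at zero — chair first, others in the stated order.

chair();
translate([653, 0, 0]) bookshelf();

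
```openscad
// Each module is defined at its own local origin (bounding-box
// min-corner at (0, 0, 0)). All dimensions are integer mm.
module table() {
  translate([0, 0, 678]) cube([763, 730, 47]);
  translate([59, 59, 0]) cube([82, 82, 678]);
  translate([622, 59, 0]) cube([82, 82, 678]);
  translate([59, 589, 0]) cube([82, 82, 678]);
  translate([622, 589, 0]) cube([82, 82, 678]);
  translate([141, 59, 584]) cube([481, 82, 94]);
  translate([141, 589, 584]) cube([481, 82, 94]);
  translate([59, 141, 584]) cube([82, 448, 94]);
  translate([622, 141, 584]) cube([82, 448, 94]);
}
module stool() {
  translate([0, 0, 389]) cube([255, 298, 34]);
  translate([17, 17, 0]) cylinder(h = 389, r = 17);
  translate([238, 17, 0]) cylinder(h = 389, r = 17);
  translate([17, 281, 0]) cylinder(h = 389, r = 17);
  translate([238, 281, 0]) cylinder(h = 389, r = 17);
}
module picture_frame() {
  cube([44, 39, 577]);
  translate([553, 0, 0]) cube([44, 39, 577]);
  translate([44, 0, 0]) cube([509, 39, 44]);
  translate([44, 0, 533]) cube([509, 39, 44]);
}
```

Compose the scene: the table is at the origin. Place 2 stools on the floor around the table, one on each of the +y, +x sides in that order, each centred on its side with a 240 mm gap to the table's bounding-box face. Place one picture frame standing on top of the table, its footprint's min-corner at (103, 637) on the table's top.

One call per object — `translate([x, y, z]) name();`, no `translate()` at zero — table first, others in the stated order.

table();
translate([254, 970, 0]) stool();
translate([1003, 216, 0]) stool();
translate([103, 637, 725]) picture_frame();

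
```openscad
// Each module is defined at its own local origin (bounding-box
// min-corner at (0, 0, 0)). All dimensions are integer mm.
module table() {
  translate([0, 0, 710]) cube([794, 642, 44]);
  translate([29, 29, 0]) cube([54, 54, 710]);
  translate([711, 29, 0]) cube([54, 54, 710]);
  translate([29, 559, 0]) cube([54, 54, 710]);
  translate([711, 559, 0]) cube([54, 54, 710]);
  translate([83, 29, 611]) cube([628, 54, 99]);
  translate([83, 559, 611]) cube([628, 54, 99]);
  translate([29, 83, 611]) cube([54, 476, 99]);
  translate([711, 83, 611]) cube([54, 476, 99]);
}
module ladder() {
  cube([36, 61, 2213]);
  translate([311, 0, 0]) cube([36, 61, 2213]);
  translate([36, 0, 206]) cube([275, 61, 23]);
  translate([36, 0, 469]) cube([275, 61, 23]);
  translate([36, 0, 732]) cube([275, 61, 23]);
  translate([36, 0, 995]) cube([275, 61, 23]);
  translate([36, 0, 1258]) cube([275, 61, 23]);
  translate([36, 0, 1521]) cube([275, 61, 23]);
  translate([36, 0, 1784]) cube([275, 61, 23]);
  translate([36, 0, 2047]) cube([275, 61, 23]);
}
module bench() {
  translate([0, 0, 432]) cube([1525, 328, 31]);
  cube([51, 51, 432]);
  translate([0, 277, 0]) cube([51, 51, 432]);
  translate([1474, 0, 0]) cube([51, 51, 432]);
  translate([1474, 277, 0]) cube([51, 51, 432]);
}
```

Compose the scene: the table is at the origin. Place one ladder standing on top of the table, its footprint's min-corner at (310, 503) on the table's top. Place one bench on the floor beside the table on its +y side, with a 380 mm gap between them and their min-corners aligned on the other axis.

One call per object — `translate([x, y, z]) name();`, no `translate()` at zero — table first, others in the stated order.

table();
translate([310, 503, 754]) ladder();
translate([0, 1022, 0]) bench();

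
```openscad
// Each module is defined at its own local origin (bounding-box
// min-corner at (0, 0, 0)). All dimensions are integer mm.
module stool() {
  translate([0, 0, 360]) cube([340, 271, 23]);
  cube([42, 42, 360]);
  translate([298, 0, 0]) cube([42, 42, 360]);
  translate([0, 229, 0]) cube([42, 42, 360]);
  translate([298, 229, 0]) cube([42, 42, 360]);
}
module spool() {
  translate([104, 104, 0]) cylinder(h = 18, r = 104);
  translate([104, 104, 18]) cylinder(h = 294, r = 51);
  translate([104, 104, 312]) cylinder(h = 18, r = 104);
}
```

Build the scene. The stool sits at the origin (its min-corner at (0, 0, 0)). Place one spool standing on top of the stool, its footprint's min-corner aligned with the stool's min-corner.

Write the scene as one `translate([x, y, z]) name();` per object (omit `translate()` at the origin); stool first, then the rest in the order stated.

stool();
translate([0, 0, 383]) spool();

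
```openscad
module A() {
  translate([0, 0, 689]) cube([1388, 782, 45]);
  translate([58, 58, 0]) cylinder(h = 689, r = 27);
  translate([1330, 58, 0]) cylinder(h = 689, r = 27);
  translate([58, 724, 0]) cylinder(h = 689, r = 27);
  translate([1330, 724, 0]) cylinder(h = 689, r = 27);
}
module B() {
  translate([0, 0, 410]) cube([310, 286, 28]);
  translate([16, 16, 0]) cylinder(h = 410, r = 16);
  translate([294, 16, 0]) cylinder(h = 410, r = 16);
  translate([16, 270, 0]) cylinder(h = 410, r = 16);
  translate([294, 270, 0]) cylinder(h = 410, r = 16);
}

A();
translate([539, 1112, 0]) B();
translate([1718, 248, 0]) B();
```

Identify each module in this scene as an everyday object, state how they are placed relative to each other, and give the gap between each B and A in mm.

A is a table. B is a stool. Two stools sit around the table at the +y, +x sides. The gap between each stool and the table is 330 mm.

Each stool's nearest face is 330 mm from the table's bounding box.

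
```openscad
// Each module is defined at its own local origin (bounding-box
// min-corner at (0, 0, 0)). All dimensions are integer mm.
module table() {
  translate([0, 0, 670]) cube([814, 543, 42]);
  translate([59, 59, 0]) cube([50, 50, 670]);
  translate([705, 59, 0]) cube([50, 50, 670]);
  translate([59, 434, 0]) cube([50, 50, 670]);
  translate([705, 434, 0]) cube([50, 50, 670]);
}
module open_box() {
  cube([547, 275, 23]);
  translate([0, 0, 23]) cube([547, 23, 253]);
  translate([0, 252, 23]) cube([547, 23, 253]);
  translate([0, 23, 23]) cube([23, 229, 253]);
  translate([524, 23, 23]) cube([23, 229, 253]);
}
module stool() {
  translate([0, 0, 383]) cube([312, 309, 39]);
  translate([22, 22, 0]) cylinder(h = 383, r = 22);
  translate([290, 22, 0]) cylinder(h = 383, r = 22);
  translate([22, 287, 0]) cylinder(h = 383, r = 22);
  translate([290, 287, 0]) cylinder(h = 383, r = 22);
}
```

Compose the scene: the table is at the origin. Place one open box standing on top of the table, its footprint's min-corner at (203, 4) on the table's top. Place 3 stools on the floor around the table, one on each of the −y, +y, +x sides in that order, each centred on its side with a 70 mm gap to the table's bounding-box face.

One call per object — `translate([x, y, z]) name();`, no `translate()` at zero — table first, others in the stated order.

table();
translate([203, 4, 712]) open_box();
translate([251, -379, 0]) stool();
translate([251, 613, 0]) stool();
translate([884, 117, 0]) stool();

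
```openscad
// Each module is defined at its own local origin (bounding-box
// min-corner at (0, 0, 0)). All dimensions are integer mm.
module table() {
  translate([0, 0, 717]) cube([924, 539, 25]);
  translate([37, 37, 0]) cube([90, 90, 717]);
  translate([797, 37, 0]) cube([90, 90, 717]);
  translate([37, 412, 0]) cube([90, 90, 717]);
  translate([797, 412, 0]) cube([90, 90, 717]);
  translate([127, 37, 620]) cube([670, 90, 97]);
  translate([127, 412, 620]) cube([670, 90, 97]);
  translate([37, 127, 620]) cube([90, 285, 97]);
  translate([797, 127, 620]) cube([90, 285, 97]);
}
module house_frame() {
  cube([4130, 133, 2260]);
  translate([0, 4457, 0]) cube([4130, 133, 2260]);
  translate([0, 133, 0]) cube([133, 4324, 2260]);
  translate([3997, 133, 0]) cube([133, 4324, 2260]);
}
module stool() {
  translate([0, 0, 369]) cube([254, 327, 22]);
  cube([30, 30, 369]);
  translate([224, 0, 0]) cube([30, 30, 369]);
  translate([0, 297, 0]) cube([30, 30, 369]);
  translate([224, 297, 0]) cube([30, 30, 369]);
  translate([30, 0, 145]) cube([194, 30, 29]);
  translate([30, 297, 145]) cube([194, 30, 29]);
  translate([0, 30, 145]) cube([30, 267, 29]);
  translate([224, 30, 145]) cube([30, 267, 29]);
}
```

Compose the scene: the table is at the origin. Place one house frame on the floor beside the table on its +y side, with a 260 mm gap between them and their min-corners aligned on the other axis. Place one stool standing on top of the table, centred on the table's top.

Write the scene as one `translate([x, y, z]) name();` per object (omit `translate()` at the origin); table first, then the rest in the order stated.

table();
translate([0, 799, 0]) house_frame();
translate([335, 106, 742]) stool();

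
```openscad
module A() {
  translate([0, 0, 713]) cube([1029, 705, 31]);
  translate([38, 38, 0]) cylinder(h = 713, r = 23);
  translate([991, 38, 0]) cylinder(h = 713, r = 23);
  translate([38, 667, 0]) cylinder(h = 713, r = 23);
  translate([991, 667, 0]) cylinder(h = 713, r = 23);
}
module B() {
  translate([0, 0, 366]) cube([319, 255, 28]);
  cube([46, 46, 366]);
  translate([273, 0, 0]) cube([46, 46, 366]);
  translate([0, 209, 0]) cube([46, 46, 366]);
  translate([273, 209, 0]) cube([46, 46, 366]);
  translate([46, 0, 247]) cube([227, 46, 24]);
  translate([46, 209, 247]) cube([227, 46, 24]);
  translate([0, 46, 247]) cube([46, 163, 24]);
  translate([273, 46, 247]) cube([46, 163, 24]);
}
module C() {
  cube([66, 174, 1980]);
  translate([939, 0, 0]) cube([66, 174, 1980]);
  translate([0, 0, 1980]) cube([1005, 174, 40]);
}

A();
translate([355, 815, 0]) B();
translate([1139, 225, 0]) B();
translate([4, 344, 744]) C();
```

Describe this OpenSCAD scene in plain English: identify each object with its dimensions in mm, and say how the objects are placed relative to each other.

A is a table: top 1029 mm (x) × 705 mm (y), 31 mm thick, upper face at z = 744 mm, on four round legs of 46 mm diameter, each leg's bounding box inset 15 mm from the nearest pair of top edges, running from z = 0 to the bottom of the top.

B is a four-legged stool. The seat is 319×255 mm, 28 mm thick, top at z = 394 mm. It stands on four square legs, each 46×46 mm in cross-section, from z = 0 to the seat underside, each flush with a corner of the seat. Four stretchers, 46 mm wide and 24 mm tall, connect adjacent legs with their undersides at z = 247 mm, each running between the inner faces of the legs it joins and aligned with the legs' outer faces on the other axis.

C is a door frame. The clear opening is 873 mm wide and 1980 mm high. Two 66 mm wide jambs, 174 mm deep, stand either side of the opening from the floor to the top of the opening. A 40 mm thick head sits across the top of both jambs, spanning the full outside width of the frame.

Two stools sit around the table at the +y, +x sides. The door frame is on top of the table.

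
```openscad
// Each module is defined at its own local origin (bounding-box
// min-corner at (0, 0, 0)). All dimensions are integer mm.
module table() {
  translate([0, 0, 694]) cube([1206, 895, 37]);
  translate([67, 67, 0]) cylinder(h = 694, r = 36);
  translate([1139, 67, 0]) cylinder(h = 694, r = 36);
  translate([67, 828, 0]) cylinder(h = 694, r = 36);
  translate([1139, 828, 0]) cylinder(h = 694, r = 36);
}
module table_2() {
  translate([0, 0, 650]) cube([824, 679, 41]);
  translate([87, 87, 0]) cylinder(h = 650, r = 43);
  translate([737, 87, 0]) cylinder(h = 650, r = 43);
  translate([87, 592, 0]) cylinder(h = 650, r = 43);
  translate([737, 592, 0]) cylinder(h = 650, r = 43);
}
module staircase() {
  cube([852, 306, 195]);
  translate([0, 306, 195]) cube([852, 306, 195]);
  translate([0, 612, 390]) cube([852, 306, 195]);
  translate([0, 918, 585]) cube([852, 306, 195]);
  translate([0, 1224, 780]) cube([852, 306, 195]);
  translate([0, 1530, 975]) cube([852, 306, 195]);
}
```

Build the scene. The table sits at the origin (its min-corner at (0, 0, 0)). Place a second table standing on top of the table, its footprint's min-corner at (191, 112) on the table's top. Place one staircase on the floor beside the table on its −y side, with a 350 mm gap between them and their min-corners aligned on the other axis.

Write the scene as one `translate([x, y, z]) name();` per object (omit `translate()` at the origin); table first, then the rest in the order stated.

table();
translate([191, 112, 731]) table_2();
translate([0, -2186, 0]) staircase();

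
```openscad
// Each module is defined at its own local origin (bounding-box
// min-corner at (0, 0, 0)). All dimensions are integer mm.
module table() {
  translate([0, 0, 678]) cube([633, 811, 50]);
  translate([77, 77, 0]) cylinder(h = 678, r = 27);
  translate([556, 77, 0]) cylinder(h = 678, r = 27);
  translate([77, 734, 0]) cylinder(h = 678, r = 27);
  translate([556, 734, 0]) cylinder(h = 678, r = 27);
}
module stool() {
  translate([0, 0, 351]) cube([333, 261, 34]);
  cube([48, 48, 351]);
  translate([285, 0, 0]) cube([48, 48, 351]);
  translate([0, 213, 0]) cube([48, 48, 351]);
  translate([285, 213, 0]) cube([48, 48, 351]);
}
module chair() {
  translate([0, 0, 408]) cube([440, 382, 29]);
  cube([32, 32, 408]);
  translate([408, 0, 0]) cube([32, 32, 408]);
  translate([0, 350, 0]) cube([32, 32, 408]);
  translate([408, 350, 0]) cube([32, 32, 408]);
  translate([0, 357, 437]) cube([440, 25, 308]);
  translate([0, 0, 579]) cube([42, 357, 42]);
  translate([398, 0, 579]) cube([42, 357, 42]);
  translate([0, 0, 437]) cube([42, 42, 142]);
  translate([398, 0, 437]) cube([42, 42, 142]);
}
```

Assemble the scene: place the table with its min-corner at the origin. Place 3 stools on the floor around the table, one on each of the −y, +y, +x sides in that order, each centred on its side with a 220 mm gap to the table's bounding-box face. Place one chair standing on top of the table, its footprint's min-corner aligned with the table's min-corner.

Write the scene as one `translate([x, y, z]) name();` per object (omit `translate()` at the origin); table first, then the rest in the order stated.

table();
translate([150, -481, 0]) stool();
translate([150, 1031, 0]) stool();
translate([853, 275, 0]) stool();
translate([0, 0, 728]) chair();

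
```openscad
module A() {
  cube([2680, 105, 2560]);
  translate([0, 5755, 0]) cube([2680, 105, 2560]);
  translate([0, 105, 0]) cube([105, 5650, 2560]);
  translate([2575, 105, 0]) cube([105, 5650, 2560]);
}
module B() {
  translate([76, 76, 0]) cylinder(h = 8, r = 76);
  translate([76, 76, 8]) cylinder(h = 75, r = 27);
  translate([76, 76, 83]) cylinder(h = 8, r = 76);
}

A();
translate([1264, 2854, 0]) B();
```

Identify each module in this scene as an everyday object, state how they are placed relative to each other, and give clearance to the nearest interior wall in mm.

Clearances: x = 1159, y = 2749; minimum 1159 mm.

A is a house frame. B is a spool. The spool sits inside the house frame, centred. The clearance to the nearest interior wall is 1159 mm.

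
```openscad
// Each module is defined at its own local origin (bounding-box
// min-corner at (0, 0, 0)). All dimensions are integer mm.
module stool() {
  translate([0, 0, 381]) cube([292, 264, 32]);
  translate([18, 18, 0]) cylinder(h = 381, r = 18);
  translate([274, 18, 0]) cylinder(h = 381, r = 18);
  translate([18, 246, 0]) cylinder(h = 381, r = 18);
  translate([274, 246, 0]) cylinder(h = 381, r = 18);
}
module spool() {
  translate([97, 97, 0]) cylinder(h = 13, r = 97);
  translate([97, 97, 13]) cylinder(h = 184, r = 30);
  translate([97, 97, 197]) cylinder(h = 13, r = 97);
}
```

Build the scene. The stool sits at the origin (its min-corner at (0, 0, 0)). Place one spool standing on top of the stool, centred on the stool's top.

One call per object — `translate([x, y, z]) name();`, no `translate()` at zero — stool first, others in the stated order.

stool();
translate([49, 35, 413]) spool();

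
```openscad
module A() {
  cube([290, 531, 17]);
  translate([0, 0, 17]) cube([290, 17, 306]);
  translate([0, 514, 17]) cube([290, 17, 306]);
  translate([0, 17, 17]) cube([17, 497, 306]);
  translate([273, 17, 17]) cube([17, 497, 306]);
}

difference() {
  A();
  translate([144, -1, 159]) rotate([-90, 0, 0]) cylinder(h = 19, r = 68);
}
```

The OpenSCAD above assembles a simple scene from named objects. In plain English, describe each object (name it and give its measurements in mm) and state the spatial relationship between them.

A is an open storage box with external size 290×531×323 mm and wall thickness 17 mm (the base is also 17 mm thick). The base covers the whole footprint; the four walls stand on the base, with the y-facing walls full-width and the x-facing walls fitting between their inner faces.

The open box has a circular hole of radius 68 mm through its front wall, centred at (x = 144, z = 159).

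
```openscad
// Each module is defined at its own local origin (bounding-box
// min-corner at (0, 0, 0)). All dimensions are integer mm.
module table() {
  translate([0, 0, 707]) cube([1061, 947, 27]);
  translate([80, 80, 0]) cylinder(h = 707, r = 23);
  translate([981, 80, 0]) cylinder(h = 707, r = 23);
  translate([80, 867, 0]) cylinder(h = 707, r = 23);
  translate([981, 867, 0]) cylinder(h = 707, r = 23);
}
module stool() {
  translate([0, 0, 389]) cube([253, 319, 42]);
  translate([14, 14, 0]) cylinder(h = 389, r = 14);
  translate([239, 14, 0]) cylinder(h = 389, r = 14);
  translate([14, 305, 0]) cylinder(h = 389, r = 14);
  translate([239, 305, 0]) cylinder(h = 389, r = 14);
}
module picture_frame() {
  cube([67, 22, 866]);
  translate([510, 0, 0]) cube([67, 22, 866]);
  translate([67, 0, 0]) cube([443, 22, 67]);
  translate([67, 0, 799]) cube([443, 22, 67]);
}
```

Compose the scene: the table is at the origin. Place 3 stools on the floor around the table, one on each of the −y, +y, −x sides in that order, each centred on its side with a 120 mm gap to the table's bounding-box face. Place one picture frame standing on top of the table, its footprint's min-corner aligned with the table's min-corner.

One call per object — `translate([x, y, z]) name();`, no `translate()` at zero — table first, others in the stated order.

table();
translate([404, -439, 0]) stool();
translate([404, 1067, 0]) stool();
translate([-373, 314, 0]) stool();
translate([0, 0, 734]) picture_frame();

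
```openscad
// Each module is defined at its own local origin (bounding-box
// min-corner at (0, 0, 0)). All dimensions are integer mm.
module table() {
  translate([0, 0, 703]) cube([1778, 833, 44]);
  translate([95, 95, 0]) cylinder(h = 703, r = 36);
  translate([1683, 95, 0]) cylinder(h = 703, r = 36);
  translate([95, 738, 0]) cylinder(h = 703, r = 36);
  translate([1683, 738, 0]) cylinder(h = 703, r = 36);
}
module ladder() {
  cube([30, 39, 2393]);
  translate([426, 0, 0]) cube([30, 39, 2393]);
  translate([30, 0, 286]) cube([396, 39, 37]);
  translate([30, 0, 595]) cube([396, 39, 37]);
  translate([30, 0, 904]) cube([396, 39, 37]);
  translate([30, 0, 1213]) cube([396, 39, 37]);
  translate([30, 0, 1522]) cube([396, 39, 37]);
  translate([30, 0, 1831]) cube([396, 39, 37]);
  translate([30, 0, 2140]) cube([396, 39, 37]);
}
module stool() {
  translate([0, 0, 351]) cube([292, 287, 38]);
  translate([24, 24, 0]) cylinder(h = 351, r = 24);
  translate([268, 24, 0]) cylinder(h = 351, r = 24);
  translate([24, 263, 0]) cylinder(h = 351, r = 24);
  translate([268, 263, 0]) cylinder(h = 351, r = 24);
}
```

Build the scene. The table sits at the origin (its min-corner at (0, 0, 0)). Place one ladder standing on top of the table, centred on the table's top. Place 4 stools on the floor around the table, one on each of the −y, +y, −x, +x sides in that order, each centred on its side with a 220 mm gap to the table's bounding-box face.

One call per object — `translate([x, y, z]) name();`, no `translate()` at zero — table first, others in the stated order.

table();
translate([661, 397, 747]) ladder();
translate([743, -507, 0]) stool();
translate([743, 1053, 0]) stool();
translate([-512, 273, 0]) stool();
translate([1998, 273, 0]) stool();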